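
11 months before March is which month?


March is month 3
3 - 11 = -8; wrap: -8 + 12 = 4

April


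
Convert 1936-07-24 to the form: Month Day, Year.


ISO 1936-07-24 parses as year=1936, month=07, day=24
Month 7 -> July

July 24, 1936


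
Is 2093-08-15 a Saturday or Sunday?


Anchor: Jan 1, 2093. With p = 2093 - 1 = 2092: (p + p//4 - p//100 + p//400) mod 7 = (2092 + 523 - 20 + 5) mod 7 = 2600 mod 7 = 3 -> Thursday (Mon=0 ... Sun=6)
Day of year: 227; offset = 226
Weekday index = (3 + 226) mod 7 = 5 -> Saturday
Weekend days: Saturday, Sunday

Yes


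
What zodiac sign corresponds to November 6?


Date: November 6
Conventional tropical zodiac dates: Scorpio from October 23 onward; Sagittarius starts November 22
November 6 falls within the Scorpio range

Scorpio


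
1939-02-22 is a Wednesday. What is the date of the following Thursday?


Current: Wednesday
Target: Thursday
Days ahead: 1

Next Thursday: 1939-02-23


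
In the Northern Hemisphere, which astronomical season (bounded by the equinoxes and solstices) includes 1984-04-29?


Date: April 29
Astronomical Spring (approx.; exact equinox/solstice day varies by year): March 20 to June 20
April 29 falls within the Spring window

Spring


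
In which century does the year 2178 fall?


Century = (year - 1) // 100 + 1
= (2178 - 1) // 100 + 1
= 2177 // 100 + 1
= 21 + 1

22nd century


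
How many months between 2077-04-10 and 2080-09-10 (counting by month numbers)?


From April 2077 to September 2080
3 years * 12 = 36 months, plus 5 months = 41

41 months


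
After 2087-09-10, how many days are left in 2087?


Day of year: 253 of 365
Remaining = 365 - 253

112 days


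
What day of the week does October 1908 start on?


Target: October 1, 1908
Anchor: Jan 1, 1908. With p = 1908 - 1 = 1907: (p + p//4 - p//100 + p//400) mod 7 = (1907 + 476 - 19 + 4) mod 7 = 2368 mod 7 = 2 -> Wednesday (Mon=0 ... Sun=6)
Days before October (Jan-Sep): 274 days
Weekday index = (2 + 274) mod 7 = 3

Thursday


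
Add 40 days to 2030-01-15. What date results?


Start: 2030-01-15, add 40 days
January 2030 has 31 days: 31 - 15 = 16 days to January 31 -> 24 left
February 2030: 24 <= 28 -> lands on February 24

Result: 2030-02-24


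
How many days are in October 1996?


October 1996

31 days


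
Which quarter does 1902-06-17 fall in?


Month: June (month 6)
Q1: Jan-Mar, Q2: Apr-Jun, Q3: Jul-Sep, Q4: Oct-Dec

Q2


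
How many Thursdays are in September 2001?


September 2001 has 30 days
Anchor: Jan 1, 2001. With p = 2001 - 1 = 2000: (p + p//4 - p//100 + p//400) mod 7 = (2000 + 500 - 20 + 5) mod 7 = 2485 mod 7 = 0 -> Monday (Mon=0 ... Sun=6)
Days before September (Jan-Aug): 243; September 1 index = (0 + 243) mod 7 = 5 -> Saturday
First Thursday is September 6
Thursdays: 6, 13, 20, 27

4 Thursdays


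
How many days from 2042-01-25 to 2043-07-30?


From 2042-01-25 to 2043-07-30
2042-01-25: day of year = 25
2043-07-30: days before July = 31 + 28 + 31 + 30 + 31 + 30 = 181 (2043 is not a leap year); day of year = 181 + 30 = 211
Rest of 2042: 365 - 25 = 340
Total = 340 + 211 = 551

551 days


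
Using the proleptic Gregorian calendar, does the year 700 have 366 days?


Gregorian leap year rule: divisible by 4, but not by 100, unless also by 400.
700 is divisible by 100 but not 400 -> not a leap year

No


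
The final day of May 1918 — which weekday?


May 1918 has 31 days
Anchor: Jan 1, 1918. With p = 1918 - 1 = 1917: (p + p//4 - p//100 + p//400) mod 7 = (1917 + 479 - 19 + 4) mod 7 = 2381 mod 7 = 1 -> Tuesday (Mon=0 ... Sun=6)
Days before May (Jan-Apr): 120; May 1 index = (1 + 120) mod 7 = 2 -> Wednesday
Last day offset: 31 - 1 = 30 days
Weekday index = (2 + 30) mod 7 = 4

Friday, May 31


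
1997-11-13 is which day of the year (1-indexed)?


Date: November 13, 1997
Days in months 1 through 10: 304
Plus 13 days in November

Day of year: 317


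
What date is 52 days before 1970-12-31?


Start: 1970-12-31, subtract 52 days
Back 31 days from December 31 reaches November 30, 1970 -> 21 left
November 1970: 30 - 21 = 9 -> lands on November 9

Result: 1970-11-09


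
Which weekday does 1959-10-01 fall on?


Date: October 1, 1959
Anchor: Jan 1, 1959. With p = 1959 - 1 = 1958: (p + p//4 - p//100 + p//400) mod 7 = (1958 + 489 - 19 + 4) mod 7 = 2432 mod 7 = 3 -> Thursday (Mon=0 ... Sun=6)
Days before October (Jan-Sep): 273; offset = 273 + 1 - 1 = 273
Weekday index = (3 + 273) mod 7 = 3

Day of the week: Thursday


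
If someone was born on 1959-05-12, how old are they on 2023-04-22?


Birth: 1959-05-12
Reference: 2023-04-22
Year difference: 2023 - 1959 = 64
Birthday not yet reached in 2023, subtract 1

63 years old


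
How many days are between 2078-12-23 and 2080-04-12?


From 2078-12-23 to 2080-04-12
2078-12-23: days before December = 31 + 28 + 31 + 30 + 31 + 30 + 31 + 31 + 30 + 31 + 30 = 334 (2078 is not a leap year); day of year = 334 + 23 = 357
2080-04-12: days before April = 31 + 29 + 31 = 91 (2080 is a leap year); day of year = 91 + 12 = 103
Rest of 2078: 365 - 357 = 8
Full years 2079 (365): 365
Total = 8 + 365 + 103 = 476

476 days


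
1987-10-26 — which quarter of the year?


Month: October (month 10)
Q1: Jan-Mar, Q2: Apr-Jun, Q3: Jul-Sep, Q4: Oct-Dec

Q4


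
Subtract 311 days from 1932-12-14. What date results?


Start: 1932-12-14, subtract 311 days
Back 14 days from December 14 reaches November 30, 1932 -> 297 left
November 1932 has 30 days -> back to October 31, 1932 -> 267 left
October 1932 has 31 days -> back to September 30, 1932 -> 236 left
September 1932 has 30 days -> back to August 31, 1932 -> 206 left
August 1932 has 31 days -> back to July 31, 1932 -> 175 left
July 1932 has 31 days -> back to June 30, 1932 -> 144 left
June 1932 has 30 days -> back to May 31, 1932 -> 114 left
May 1932 has 31 days -> back to April 30, 1932 -> 83 left
April 1932 has 30 days -> back to March 31, 1932 -> 53 left
March 1932 has 31 days -> back to February 29, 1932 -> 22 left
February 1932: 29 - 22 = 7 -> lands on February 7

Result: 1932-02-07


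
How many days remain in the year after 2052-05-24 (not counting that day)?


Day of year: 145 of 366
Remaining = 366 - 145

221 days


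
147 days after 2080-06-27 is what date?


Start: 2080-06-27, add 147 days
June 2080 has 30 days: 30 - 27 = 3 days to June 30 -> 144 left
July 2080 has 31 days -> 113 left
August 2080 has 31 days -> 82 left
September 2080 has 30 days -> 52 left
October 2080 has 31 days -> 21 left
November 2080: 21 <= 30 -> lands on November 21

Result: 2080-11-21


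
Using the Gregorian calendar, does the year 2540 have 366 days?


Gregorian leap year rule: divisible by 4, but not by 100, unless also by 400.
2540 is divisible by 4 but not 100 -> leap year

Yes


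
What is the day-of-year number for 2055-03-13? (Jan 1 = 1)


Date: March 13, 2055
Days in months 1 through 2: 59
Plus 13 days in March

Day of year: 72


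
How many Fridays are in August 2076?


August 2076 has 31 days
Anchor: Jan 1, 2076. With p = 2076 - 1 = 2075: (p + p//4 - p//100 + p//400) mod 7 = (2075 + 518 - 20 + 5) mod 7 = 2578 mod 7 = 2 -> Wednesday (Mon=0 ... Sun=6)
Days before August (Jan-Jul): 213; August 1 index = (2 + 213) mod 7 = 5 -> Saturday
First Friday is August 7
Fridays: 7, 14, 21, 28

4 Fridays


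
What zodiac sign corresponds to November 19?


Date: November 19
Conventional tropical zodiac dates: Scorpio from October 23 onward; Sagittarius starts November 22
November 19 falls within the Scorpio range

Scorpio


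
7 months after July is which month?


July is month 7
7 + 7 = 14; wrap: 14 - 12 = 2

February


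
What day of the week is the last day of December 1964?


December 1964 has 31 days
Anchor: Jan 1, 1964. With p = 1964 - 1 = 1963: (p + p//4 - p//100 + p//400) mod 7 = (1963 + 490 - 19 + 4) mod 7 = 2438 mod 7 = 2 -> Wednesday (Mon=0 ... Sun=6)
Days before December (Jan-Nov): 335; December 1 index = (2 + 335) mod 7 = 1 -> Tuesday
Last day offset: 31 - 1 = 30 days
Weekday index = (1 + 30) mod 7 = 3

Thursday, December 31


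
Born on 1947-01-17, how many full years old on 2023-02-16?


Birth: 1947-01-17
Reference: 2023-02-16
Year difference: 2023 - 1947 = 76

76 years old


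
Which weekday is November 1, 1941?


Target: November 1, 1941
Anchor: Jan 1, 1941. With p = 1941 - 1 = 1940: (p + p//4 - p//100 + p//400) mod 7 = (1940 + 485 - 19 + 4) mod 7 = 2410 mod 7 = 2 -> Wednesday (Mon=0 ... Sun=6)
Days before November (Jan-Oct): 304 days
Weekday index = (2 + 304) mod 7 = 5

Saturday


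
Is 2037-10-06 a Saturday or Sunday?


Anchor: Jan 1, 2037. With p = 2037 - 1 = 2036: (p + p//4 - p//100 + p//400) mod 7 = (2036 + 509 - 20 + 5) mod 7 = 2530 mod 7 = 3 -> Thursday (Mon=0 ... Sun=6)
Day of year: 279; offset = 278
Weekday index = (3 + 278) mod 7 = 1 -> Tuesday
Weekend days: Saturday, Sunday

No


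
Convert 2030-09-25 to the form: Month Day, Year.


ISO 2030-09-25 parses as year=2030, month=09, day=25
Month 9 -> September

September 25, 2030


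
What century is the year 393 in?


Century = (year - 1) // 100 + 1
= (393 - 1) // 100 + 1
= 392 // 100 + 1
= 3 + 1

4th century


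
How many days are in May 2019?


May 2019

31 days


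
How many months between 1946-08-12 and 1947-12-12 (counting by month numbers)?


From August 1946 to December 1947
1 year * 12 = 12 months, plus 4 months = 16

16 months


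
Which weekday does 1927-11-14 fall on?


Date: November 14, 1927
Anchor: Jan 1, 1927. With p = 1927 - 1 = 1926: (p + p//4 - p//100 + p//400) mod 7 = (1926 + 481 - 19 + 4) mod 7 = 2392 mod 7 = 5 -> Saturday (Mon=0 ... Sun=6)
Days before November (Jan-Oct): 304; offset = 304 + 14 - 1 = 317
Weekday index = (5 + 317) mod 7 = 0

Day of the week: Monday


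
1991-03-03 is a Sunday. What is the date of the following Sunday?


Current: Sunday
Target: Sunday
Days ahead: 7

Next Sunday: 1991-03-10


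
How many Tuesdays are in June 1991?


June 1991 has 30 days
Anchor: Jan 1, 1991. With p = 1991 - 1 = 1990: (p + p//4 - p//100 + p//400) mod 7 = (1990 + 497 - 19 + 4) mod 7 = 2472 mod 7 = 1 -> Tuesday (Mon=0 ... Sun=6)
Days before June (Jan-May): 151; June 1 index = (1 + 151) mod 7 = 5 -> Saturday
First Tuesday is June 4
Tuesdays: 4, 11, 18, 25

4 Tuesdays


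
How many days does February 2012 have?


February 2012 (leap year: yes)

29 days


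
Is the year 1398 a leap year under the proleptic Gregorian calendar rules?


Gregorian leap year rule: divisible by 4, but not by 100, unless also by 400.
1398 is not divisible by 4 -> not a leap year

No


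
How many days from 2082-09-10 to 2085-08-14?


From 2082-09-10 to 2085-08-14
2082-09-10: days before September = 31 + 28 + 31 + 30 + 31 + 30 + 31 + 31 = 243 (2082 is not a leap year); day of year = 243 + 10 = 253
2085-08-14: days before August = 31 + 28 + 31 + 30 + 31 + 30 + 31 = 212 (2085 is not a leap year); day of year = 212 + 14 = 226
Rest of 2082: 365 - 253 = 112
Full years 2083 (365), 2084 (366): 731
Total = 112 + 731 + 226 = 1069

1069 days


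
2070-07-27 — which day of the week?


Date: July 27, 2070
Anchor: Jan 1, 2070. With p = 2070 - 1 = 2069: (p + p//4 - p//100 + p//400) mod 7 = (2069 + 517 - 20 + 5) mod 7 = 2571 mod 7 = 2 -> Wednesday (Mon=0 ... Sun=6)
Days before July (Jan-Jun): 181; offset = 181 + 27 - 1 = 207
Weekday index = (2 + 207) mod 7 = 6

Day of the week: Sunday


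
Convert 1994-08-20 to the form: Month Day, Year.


ISO 1994-08-20 parses as year=1994, month=08, day=20
Month 8 -> August

August 20, 1994


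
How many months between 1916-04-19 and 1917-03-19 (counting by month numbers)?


From April 1916 to March 1917
1 year * 12 = 12 months, minus 1 month = 11

11 months


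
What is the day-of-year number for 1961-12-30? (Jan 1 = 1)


Date: December 30, 1961
Days in months 1 through 11: 334
Plus 30 days in December

Day of year: 364


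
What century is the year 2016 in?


Century = (year - 1) // 100 + 1
= (2016 - 1) // 100 + 1
= 2015 // 100 + 1
= 20 + 1

21st century


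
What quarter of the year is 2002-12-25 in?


Month: December (month 12)
Q1: Jan-Mar, Q2: Apr-Jun, Q3: Jul-Sep, Q4: Oct-Dec

Q4


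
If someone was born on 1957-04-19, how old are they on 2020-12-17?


Birth: 1957-04-19
Reference: 2020-12-17
Year difference: 2020 - 1957 = 63

63 years old


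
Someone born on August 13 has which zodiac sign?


Date: August 13
Conventional tropical zodiac dates: Leo from July 23 onward; Virgo starts August 23
August 13 falls within the Leo range

Leo


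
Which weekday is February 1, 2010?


Target: February 1, 2010
Anchor: Jan 1, 2010. With p = 2010 - 1 = 2009: (p + p//4 - p//100 + p//400) mod 7 = (2009 + 502 - 20 + 5) mod 7 = 2496 mod 7 = 4 -> Friday (Mon=0 ... Sun=6)
Days before February (Jan): 31 days
Weekday index = (4 + 31) mod 7 = 0

Monday


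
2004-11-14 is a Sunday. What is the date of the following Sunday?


Current: Sunday
Target: Sunday
Days ahead: 7

Next Sunday: 2004-11-21


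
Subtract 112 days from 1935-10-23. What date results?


Start: 1935-10-23, subtract 112 days
Back 23 days from October 23 reaches September 30, 1935 -> 89 left
September 1935 has 30 days -> back to August 31, 1935 -> 59 left
August 1935 has 31 days -> back to July 31, 1935 -> 28 left
July 1935: 31 - 28 = 3 -> lands on July 3

Result: 1935-07-03


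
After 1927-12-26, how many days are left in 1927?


Day of year: 360 of 365
Remaining = 365 - 360

5 days


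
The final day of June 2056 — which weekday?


June 2056 has 30 days
Anchor: Jan 1, 2056. With p = 2056 - 1 = 2055: (p + p//4 - p//100 + p//400) mod 7 = (2055 + 513 - 20 + 5) mod 7 = 2553 mod 7 = 5 -> Saturday (Mon=0 ... Sun=6)
Days before June (Jan-May): 152; June 1 index = (5 + 152) mod 7 = 3 -> Thursday
Last day offset: 30 - 1 = 29 days
Weekday index = (3 + 29) mod 7 = 4

Friday, June 30


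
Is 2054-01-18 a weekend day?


Anchor: Jan 1, 2054. With p = 2054 - 1 = 2053: (p + p//4 - p//100 + p//400) mod 7 = (2053 + 513 - 20 + 5) mod 7 = 2551 mod 7 = 3 -> Thursday (Mon=0 ... Sun=6)
Day of year: 18; offset = 17
Weekday index = (3 + 17) mod 7 = 6 -> Sunday
Weekend days: Saturday, Sunday

Yes


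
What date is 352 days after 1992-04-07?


Start: 1992-04-07, add 352 days
April 1992 has 30 days: 30 - 7 = 23 days to April 30 -> 329 left
May 1992 has 31 days -> 298 left
June 1992 has 30 days -> 268 left
July 1992 has 31 days -> 237 left
August 1992 has 31 days -> 206 left
September 1992 has 30 days -> 176 left
October 1992 has 31 days -> 145 left
November 1992 has 30 days -> 115 left
December 1992 has 31 days -> 84 left
January 1993 has 31 days -> 53 left
February 1993 has 28 days -> 25 left
March 1993: 25 <= 31 -> lands on March 25

Result: 1993-03-25


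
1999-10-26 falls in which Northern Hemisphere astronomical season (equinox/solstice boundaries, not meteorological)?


Date: October 26
Astronomical Autumn (approx.; exact equinox/solstice day varies by year): September 22 to December 20
October 26 falls within the Autumn window

Autumn


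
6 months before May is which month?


May is month 5
5 - 6 = -1; wrap: -1 + 12 = 11

November


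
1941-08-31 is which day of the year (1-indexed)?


Date: August 31, 1941
Days in months 1 through 7: 212
Plus 31 days in August

Day of year: 243


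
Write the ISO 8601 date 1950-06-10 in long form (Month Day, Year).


ISO 1950-06-10 parses as year=1950, month=06, day=10
Month 6 -> June

June 10, 1950


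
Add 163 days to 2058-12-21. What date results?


Start: 2058-12-21, add 163 days
December 2058 has 31 days: 31 - 21 = 10 days to December 31 -> 153 left
January 2059 has 31 days -> 122 left
February 2059 has 28 days -> 94 left
March 2059 has 31 days -> 63 left
April 2059 has 30 days -> 33 left
May 2059 has 31 days -> 2 left
June 2059: 2 <= 30 -> lands on June 2

Result: 2059-06-02


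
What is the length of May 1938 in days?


May 1938

31 days


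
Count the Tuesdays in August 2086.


August 2086 has 31 days
Anchor: Jan 1, 2086. With p = 2086 - 1 = 2085: (p + p//4 - p//100 + p//400) mod 7 = (2085 + 521 - 20 + 5) mod 7 = 2591 mod 7 = 1 -> Tuesday (Mon=0 ... Sun=6)
Days before August (Jan-Jul): 212; August 1 index = (1 + 212) mod 7 = 3 -> Thursday
First Tuesday is August 6
Tuesdays: 6, 13, 20, 27

4 Tuesdays


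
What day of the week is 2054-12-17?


Date: December 17, 2054
Anchor: Jan 1, 2054. With p = 2054 - 1 = 2053: (p + p//4 - p//100 + p//400) mod 7 = (2053 + 513 - 20 + 5) mod 7 = 2551 mod 7 = 3 -> Thursday (Mon=0 ... Sun=6)
Days before December (Jan-Nov): 334; offset = 334 + 17 - 1 = 350
Weekday index = (3 + 350) mod 7 = 3

Day of the week: Thursday


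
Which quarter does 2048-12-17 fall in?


Month: December (month 12)
Q1: Jan-Mar, Q2: Apr-Jun, Q3: Jul-Sep, Q4: Oct-Dec

Q4


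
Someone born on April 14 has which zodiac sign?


Date: April 14
Conventional tropical zodiac dates: Aries from March 21 onward; Taurus starts April 20
April 14 falls within the Aries range

Aries


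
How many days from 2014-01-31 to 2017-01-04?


From 2014-01-31 to 2017-01-04
2014-01-31: day of year = 31
2017-01-04: day of year = 4
Rest of 2014: 365 - 31 = 334
Full years 2015 (365), 2016 (366): 731
Total = 334 + 731 + 4 = 1069

1069 days


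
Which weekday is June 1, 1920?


Target: June 1, 1920
Anchor: Jan 1, 1920. With p = 1920 - 1 = 1919: (p + p//4 - p//100 + p//400) mod 7 = (1919 + 479 - 19 + 4) mod 7 = 2383 mod 7 = 3 -> Thursday (Mon=0 ... Sun=6)
Days before June (Jan-May): 152 days
Weekday index = (3 + 152) mod 7 = 1

Tuesday


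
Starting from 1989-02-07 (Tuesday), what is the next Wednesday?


Current: Tuesday
Target: Wednesday
Days ahead: 1

Next Wednesday: 1989-02-08


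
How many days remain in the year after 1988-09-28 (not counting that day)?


Day of year: 272 of 366
Remaining = 366 - 272

94 days


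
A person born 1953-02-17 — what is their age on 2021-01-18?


Birth: 1953-02-17
Reference: 2021-01-18
Year difference: 2021 - 1953 = 68
Birthday not yet reached in 2021, subtract 1

67 years old


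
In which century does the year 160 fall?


Century = (year - 1) // 100 + 1
= (160 - 1) // 100 + 1
= 159 // 100 + 1
= 1 + 1

2nd century


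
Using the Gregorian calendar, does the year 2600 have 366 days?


Gregorian leap year rule: divisible by 4, but not by 100, unless also by 400.
2600 is divisible by 100 but not 400 -> not a leap year

No


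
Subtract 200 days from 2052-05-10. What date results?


Start: 2052-05-10, subtract 200 days
Back 10 days from May 10 reaches April 30, 2052 -> 190 left
April 2052 has 30 days -> back to March 31, 2052 -> 160 left
March 2052 has 31 days -> back to February 29, 2052 -> 129 left
February 2052 has 29 days -> back to January 31, 2052 -> 100 left
January 2052 has 31 days -> back to December 31, 2051 -> 69 left
December 2051 has 31 days -> back to November 30, 2051 -> 38 left
November 2051 has 30 days -> back to October 31, 2051 -> 8 left
October 2051: 31 - 8 = 23 -> lands on October 23

Result: 2051-10-23


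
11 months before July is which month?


July is month 7
7 - 11 = -4; wrap: -4 + 12 = 8

August


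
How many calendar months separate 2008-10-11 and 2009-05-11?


From October 2008 to May 2009
1 year * 12 = 12 months, minus 5 months = 7

7 months


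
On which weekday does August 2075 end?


August 2075 has 31 days
Anchor: Jan 1, 2075. With p = 2075 - 1 = 2074: (p + p//4 - p//100 + p//400) mod 7 = (2074 + 518 - 20 + 5) mod 7 = 2577 mod 7 = 1 -> Tuesday (Mon=0 ... Sun=6)
Days before August (Jan-Jul): 212; August 1 index = (1 + 212) mod 7 = 3 -> Thursday
Last day offset: 31 - 1 = 30 days
Weekday index = (3 + 30) mod 7 = 5

Saturday, August 31


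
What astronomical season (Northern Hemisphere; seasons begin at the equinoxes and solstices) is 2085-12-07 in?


Date: December 7
Astronomical Autumn (approx.; exact equinox/solstice day varies by year): September 22 to December 20
December 7 falls within the Autumn window

Autumn


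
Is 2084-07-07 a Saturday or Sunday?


Anchor: Jan 1, 2084. With p = 2084 - 1 = 2083: (p + p//4 - p//100 + p//400) mod 7 = (2083 + 520 - 20 + 5) mod 7 = 2588 mod 7 = 5 -> Saturday (Mon=0 ... Sun=6)
Day of year: 189; offset = 188
Weekday index = (5 + 188) mod 7 = 4 -> Friday
Weekend days: Saturday, Sunday

No


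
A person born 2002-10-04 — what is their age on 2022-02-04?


Birth: 2002-10-04
Reference: 2022-02-04
Year difference: 2022 - 2002 = 20
Birthday not yet reached in 2022, subtract 1

19 years old


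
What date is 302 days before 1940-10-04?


Start: 1940-10-04, subtract 302 days
Back 4 days from October 4 reaches September 30, 1940 -> 298 left
September 1940 has 30 days -> back to August 31, 1940 -> 268 left
August 1940 has 31 days -> back to July 31, 1940 -> 237 left
July 1940 has 31 days -> back to June 30, 1940 -> 206 left
June 1940 has 30 days -> back to May 31, 1940 -> 176 left
May 1940 has 31 days -> back to April 30, 1940 -> 145 left
April 1940 has 30 days -> back to March 31, 1940 -> 115 left
March 1940 has 31 days -> back to February 29, 1940 -> 84 left
February 1940 has 29 days -> back to January 31, 1940 -> 55 left
January 1940 has 31 days -> back to December 31, 1939 -> 24 left
December 1939: 31 - 24 = 7 -> lands on December 7

Result: 1939-12-07


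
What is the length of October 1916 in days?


October 1916

31 days


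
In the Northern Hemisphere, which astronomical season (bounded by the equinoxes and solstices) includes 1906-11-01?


Date: November 1
Astronomical Autumn (approx.; exact equinox/solstice day varies by year): September 22 to December 20
November 1 falls within the Autumn window

Autumn


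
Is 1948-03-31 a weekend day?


Anchor: Jan 1, 1948. With p = 1948 - 1 = 1947: (p + p//4 - p//100 + p//400) mod 7 = (1947 + 486 - 19 + 4) mod 7 = 2418 mod 7 = 3 -> Thursday (Mon=0 ... Sun=6)
Day of year: 91; offset = 90
Weekday index = (3 + 90) mod 7 = 2 -> Wednesday
Weekend days: Saturday, Sunday

No


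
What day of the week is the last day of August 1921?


August 1921 has 31 days
Anchor: Jan 1, 1921. With p = 1921 - 1 = 1920: (p + p//4 - p//100 + p//400) mod 7 = (1920 + 480 - 19 + 4) mod 7 = 2385 mod 7 = 5 -> Saturday (Mon=0 ... Sun=6)
Days before August (Jan-Jul): 212; August 1 index = (5 + 212) mod 7 = 0 -> Monday
Last day offset: 31 - 1 = 30 days
Weekday index = (0 + 30) mod 7 = 2

Wednesday, August 31


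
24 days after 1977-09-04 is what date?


Start: 1977-09-04, add 24 days
September 1977 has 30 days; 4 + 24 = 28 stays within September

Result: 1977-09-28


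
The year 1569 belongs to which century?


Century = (year - 1) // 100 + 1
= (1569 - 1) // 100 + 1
= 1568 // 100 + 1
= 15 + 1

16th century


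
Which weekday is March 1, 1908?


Target: March 1, 1908
Anchor: Jan 1, 1908. With p = 1908 - 1 = 1907: (p + p//4 - p//100 + p//400) mod 7 = (1907 + 476 - 19 + 4) mod 7 = 2368 mod 7 = 2 -> Wednesday (Mon=0 ... Sun=6)
Days before March (Jan-Feb): 60 days
Weekday index = (2 + 60) mod 7 = 6

Sunday


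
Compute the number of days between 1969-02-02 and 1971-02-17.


From 1969-02-02 to 1971-02-17
1969-02-02: days before February = 31; day of year = 31 + 2 = 33
1971-02-17: days before February = 31; day of year = 31 + 17 = 48
Rest of 1969: 365 - 33 = 332
Full years 1970 (365): 365
Total = 332 + 365 + 48 = 745

745 days


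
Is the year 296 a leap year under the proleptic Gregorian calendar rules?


Gregorian leap year rule: divisible by 4, but not by 100, unless also by 400.
296 is divisible by 4 but not 100 -> leap year

Yes


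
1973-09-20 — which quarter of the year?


Month: September (month 9)
Q1: Jan-Mar, Q2: Apr-Jun, Q3: Jul-Sep, Q4: Oct-Dec

Q3


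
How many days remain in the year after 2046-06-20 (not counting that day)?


Day of year: 171 of 365
Remaining = 365 - 171

194 days


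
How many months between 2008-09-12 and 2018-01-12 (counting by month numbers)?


From September 2008 to January 2018
10 years * 12 = 120 months, minus 8 months = 112

112 months


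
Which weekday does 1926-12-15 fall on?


Date: December 15, 1926
Anchor: Jan 1, 1926. With p = 1926 - 1 = 1925: (p + p//4 - p//100 + p//400) mod 7 = (1925 + 481 - 19 + 4) mod 7 = 2391 mod 7 = 4 -> Friday (Mon=0 ... Sun=6)
Days before December (Jan-Nov): 334; offset = 334 + 15 - 1 = 348
Weekday index = (4 + 348) mod 7 = 2

Day of the week: Wednesday


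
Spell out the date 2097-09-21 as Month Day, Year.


ISO 2097-09-21 parses as year=2097, month=09, day=21
Month 9 -> September

September 21, 2097


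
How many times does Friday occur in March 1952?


March 1952 has 31 days
Anchor: Jan 1, 1952. With p = 1952 - 1 = 1951: (p + p//4 - p//100 + p//400) mod 7 = (1951 + 487 - 19 + 4) mod 7 = 2423 mod 7 = 1 -> Tuesday (Mon=0 ... Sun=6)
Days before March (Jan-Feb): 60; March 1 index = (1 + 60) mod 7 = 5 -> Saturday
First Friday is March 7
Fridays: 7, 14, 21, 28

4 Fridays


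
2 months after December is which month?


December is month 12
12 + 2 = 14; wrap: 14 - 12 = 2

February


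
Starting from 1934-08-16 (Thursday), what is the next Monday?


Current: Thursday
Target: Monday
Days ahead: 4

Next Monday: 1934-08-20


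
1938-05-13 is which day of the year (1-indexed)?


Date: May 13, 1938
Days in months 1 through 4: 120
Plus 13 days in May

Day of year: 133


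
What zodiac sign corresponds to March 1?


Date: March 1
Conventional tropical zodiac dates: Pisces from February 19 onward; Aries starts March 21
March 1 falls within the Pisces range

Pisces


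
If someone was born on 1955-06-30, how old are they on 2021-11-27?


Birth: 1955-06-30
Reference: 2021-11-27
Year difference: 2021 - 1955 = 66

66 years old


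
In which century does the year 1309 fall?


Century = (year - 1) // 100 + 1
= (1309 - 1) // 100 + 1
= 1308 // 100 + 1
= 13 + 1

14th century


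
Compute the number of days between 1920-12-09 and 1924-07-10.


From 1920-12-09 to 1924-07-10
1920-12-09: days before December = 31 + 29 + 31 + 30 + 31 + 30 + 31 + 31 + 30 + 31 + 30 = 335 (1920 is a leap year); day of year = 335 + 9 = 344
1924-07-10: days before July = 31 + 29 + 31 + 30 + 31 + 30 = 182 (1924 is a leap year); day of year = 182 + 10 = 192
Rest of 1920: 366 - 344 = 22
Full years 1921 (365), 1922 (365), 1923 (365): 1095
Total = 22 + 1095 + 192 = 1309

1309 days


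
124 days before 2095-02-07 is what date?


Start: 2095-02-07, subtract 124 days
Back 7 days from February 7 reaches January 31, 2095 -> 117 left
January 2095 has 31 days -> back to December 31, 2094 -> 86 left
December 2094 has 31 days -> back to November 30, 2094 -> 55 left
November 2094 has 30 days -> back to October 31, 2094 -> 25 left
October 2094: 31 - 25 = 6 -> lands on October 6

Result: 2094-10-06


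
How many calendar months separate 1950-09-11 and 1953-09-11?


From September 1950 to September 1953
3 years * 12 = 36 months = 36

36 months


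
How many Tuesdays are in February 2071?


February 2071 has 28 days
Anchor: Jan 1, 2071. With p = 2071 - 1 = 2070: (p + p//4 - p//100 + p//400) mod 7 = (2070 + 517 - 20 + 5) mod 7 = 2572 mod 7 = 3 -> Thursday (Mon=0 ... Sun=6)
Days before February (Jan): 31; February 1 index = (3 + 31) mod 7 = 6 -> Sunday
First Tuesday is February 3
Tuesdays: 3, 10, 17, 24

4 Tuesdays


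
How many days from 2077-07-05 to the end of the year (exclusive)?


Day of year: 186 of 365
Remaining = 365 - 186

179 days


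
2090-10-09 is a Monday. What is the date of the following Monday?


Current: Monday
Target: Monday
Days ahead: 7

Next Monday: 2090-10-16


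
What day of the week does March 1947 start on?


Target: March 1, 1947
Anchor: Jan 1, 1947. With p = 1947 - 1 = 1946: (p + p//4 - p//100 + p//400) mod 7 = (1946 + 486 - 19 + 4) mod 7 = 2417 mod 7 = 2 -> Wednesday (Mon=0 ... Sun=6)
Days before March (Jan-Feb): 59 days
Weekday index = (2 + 59) mod 7 = 5

Saturday


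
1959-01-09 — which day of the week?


Date: January 9, 1959
Anchor: Jan 1, 1959. With p = 1959 - 1 = 1958: (p + p//4 - p//100 + p//400) mod 7 = (1958 + 489 - 19 + 4) mod 7 = 2432 mod 7 = 3 -> Thursday (Mon=0 ... Sun=6)
Days into year = 9 - 1 = 8
Weekday index = (3 + 8) mod 7 = 4

Day of the week: Friday


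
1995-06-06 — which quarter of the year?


Month: June (month 6)
Q1: Jan-Mar, Q2: Apr-Jun, Q3: Jul-Sep, Q4: Oct-Dec

Q2


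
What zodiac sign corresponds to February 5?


Date: February 5
Conventional tropical zodiac dates: Aquarius from January 20 onward; Pisces starts February 19
February 5 falls within the Aquarius range

Aquarius


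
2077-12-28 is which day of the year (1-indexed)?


Date: December 28, 2077
Days in months 1 through 11: 334
Plus 28 days in December

Day of year: 362


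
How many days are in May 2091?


May 2091

31 days


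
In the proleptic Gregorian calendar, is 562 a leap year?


Gregorian leap year rule: divisible by 4, but not by 100, unless also by 400.
562 is not divisible by 4 -> not a leap year

No


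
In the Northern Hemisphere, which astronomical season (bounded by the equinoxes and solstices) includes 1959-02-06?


Date: February 6
Astronomical Winter (approx.; exact equinox/solstice day varies by year): December 21 to March 19
February 6 falls within the Winter window

Winter


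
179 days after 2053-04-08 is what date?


Start: 2053-04-08, add 179 days
April 2053 has 30 days: 30 - 8 = 22 days to April 30 -> 157 left
May 2053 has 31 days -> 126 left
June 2053 has 30 days -> 96 left
July 2053 has 31 days -> 65 left
August 2053 has 31 days -> 34 left
September 2053 has 30 days -> 4 left
October 2053: 4 <= 31 -> lands on October 4

Result: 2053-10-04


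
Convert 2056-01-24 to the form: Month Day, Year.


ISO 2056-01-24 parses as year=2056, month=01, day=24
Month 1 -> January

January 24, 2056


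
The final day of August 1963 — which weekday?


August 1963 has 31 days
Anchor: Jan 1, 1963. With p = 1963 - 1 = 1962: (p + p//4 - p//100 + p//400) mod 7 = (1962 + 490 - 19 + 4) mod 7 = 2437 mod 7 = 1 -> Tuesday (Mon=0 ... Sun=6)
Days before August (Jan-Jul): 212; August 1 index = (1 + 212) mod 7 = 3 -> Thursday
Last day offset: 31 - 1 = 30 days
Weekday index = (3 + 30) mod 7 = 5

Saturday, August 31


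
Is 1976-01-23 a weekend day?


Anchor: Jan 1, 1976. With p = 1976 - 1 = 1975: (p + p//4 - p//100 + p//400) mod 7 = (1975 + 493 - 19 + 4) mod 7 = 2453 mod 7 = 3 -> Thursday (Mon=0 ... Sun=6)
Day of year: 23; offset = 22
Weekday index = (3 + 22) mod 7 = 4 -> Friday
Weekend days: Saturday, Sunday

No


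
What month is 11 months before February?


February is month 2
2 - 11 = -9; wrap: -9 + 12 = 3

March


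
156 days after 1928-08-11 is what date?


Start: 1928-08-11, add 156 days
August 1928 has 31 days: 31 - 11 = 20 days to August 31 -> 136 left
September 1928 has 30 days -> 106 left
October 1928 has 31 days -> 75 left
November 1928 has 30 days -> 45 left
December 1928 has 31 days -> 14 left
January 1929: 14 <= 31 -> lands on January 14

Result: 1929-01-14


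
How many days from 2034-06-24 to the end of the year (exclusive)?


Day of year: 175 of 365
Remaining = 365 - 175

190 days


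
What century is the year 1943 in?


Century = (year - 1) // 100 + 1
= (1943 - 1) // 100 + 1
= 1942 // 100 + 1
= 19 + 1

20th century


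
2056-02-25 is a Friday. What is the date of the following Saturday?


Current: Friday
Target: Saturday
Days ahead: 1

Next Saturday: 2056-02-26


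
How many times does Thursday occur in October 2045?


October 2045 has 31 days
Anchor: Jan 1, 2045. With p = 2045 - 1 = 2044: (p + p//4 - p//100 + p//400) mod 7 = (2044 + 511 - 20 + 5) mod 7 = 2540 mod 7 = 6 -> Sunday (Mon=0 ... Sun=6)
Days before October (Jan-Sep): 273; October 1 index = (6 + 273) mod 7 = 6 -> Sunday
First Thursday is October 5
Thursdays: 5, 12, 19, 26

4 Thursdays


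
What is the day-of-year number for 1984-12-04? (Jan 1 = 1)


Date: December 4, 1984
Days in months 1 through 11: 335
Plus 4 days in December

Day of year: 339


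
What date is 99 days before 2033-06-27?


Start: 2033-06-27, subtract 99 days
Back 27 days from June 27 reaches May 31, 2033 -> 72 left
May 2033 has 31 days -> back to April 30, 2033 -> 41 left
April 2033 has 30 days -> back to March 31, 2033 -> 11 left
March 2033: 31 - 11 = 20 -> lands on March 20

Result: 2033-03-20


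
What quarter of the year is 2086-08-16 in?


Month: August (month 8)
Q1: Jan-Mar, Q2: Apr-Jun, Q3: Jul-Sep, Q4: Oct-Dec

Q3


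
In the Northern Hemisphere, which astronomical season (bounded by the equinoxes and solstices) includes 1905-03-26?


Date: March 26
Astronomical Spring (approx.; exact equinox/solstice day varies by year): March 20 to June 20
March 26 falls within the Spring window

Spring


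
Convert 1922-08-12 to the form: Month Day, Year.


ISO 1922-08-12 parses as year=1922, month=08, day=12
Month 8 -> August

August 12, 1922


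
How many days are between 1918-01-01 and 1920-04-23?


From 1918-01-01 to 1920-04-23
1918-01-01: day of year = 1
1920-04-23: days before April = 31 + 29 + 31 = 91 (1920 is a leap year); day of year = 91 + 23 = 114
Rest of 1918: 365 - 1 = 364
Full years 1919 (365): 365
Total = 364 + 365 + 114 = 843

843 days


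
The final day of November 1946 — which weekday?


November 1946 has 30 days
Anchor: Jan 1, 1946. With p = 1946 - 1 = 1945: (p + p//4 - p//100 + p//400) mod 7 = (1945 + 486 - 19 + 4) mod 7 = 2416 mod 7 = 1 -> Tuesday (Mon=0 ... Sun=6)
Days before November (Jan-Oct): 304; November 1 index = (1 + 304) mod 7 = 4 -> Friday
Last day offset: 30 - 1 = 29 days
Weekday index = (4 + 29) mod 7 = 5

Saturday, November 30


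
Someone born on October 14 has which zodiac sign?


Date: October 14
Conventional tropical zodiac dates: Libra from September 23 onward; Scorpio starts October 23
October 14 falls within the Libra range

Libra


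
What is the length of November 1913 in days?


November 1913

30 days


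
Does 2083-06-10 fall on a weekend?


Anchor: Jan 1, 2083. With p = 2083 - 1 = 2082: (p + p//4 - p//100 + p//400) mod 7 = (2082 + 520 - 20 + 5) mod 7 = 2587 mod 7 = 4 -> Friday (Mon=0 ... Sun=6)
Day of year: 161; offset = 160
Weekday index = (4 + 160) mod 7 = 3 -> Thursday
Weekend days: Saturday, Sunday

No


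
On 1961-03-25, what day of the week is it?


Date: March 25, 1961
Anchor: Jan 1, 1961. With p = 1961 - 1 = 1960: (p + p//4 - p//100 + p//400) mod 7 = (1960 + 490 - 19 + 4) mod 7 = 2435 mod 7 = 6 -> Sunday (Mon=0 ... Sun=6)
Days before March (Jan-Feb): 59; offset = 59 + 25 - 1 = 83
Weekday index = (6 + 83) mod 7 = 5

Day of the week: Saturday


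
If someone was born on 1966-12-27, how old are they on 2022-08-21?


Birth: 1966-12-27
Reference: 2022-08-21
Year difference: 2022 - 1966 = 56
Birthday not yet reached in 2022, subtract 1

55 years old


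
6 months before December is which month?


December is month 12
12 - 6 = 6

June


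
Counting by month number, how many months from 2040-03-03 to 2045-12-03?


From March 2040 to December 2045
5 years * 12 = 60 months, plus 9 months = 69

69 months


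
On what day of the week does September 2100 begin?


Target: September 1, 2100
Anchor: Jan 1, 2100. With p = 2100 - 1 = 2099: (p + p//4 - p//100 + p//400) mod 7 = (2099 + 524 - 20 + 5) mod 7 = 2608 mod 7 = 4 -> Friday (Mon=0 ... Sun=6)
Days before September (Jan-Aug): 243 days
Weekday index = (4 + 243) mod 7 = 2

Wednesday


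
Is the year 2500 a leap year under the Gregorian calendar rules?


Gregorian leap year rule: divisible by 4, but not by 100, unless also by 400.
2500 is divisible by 100 but not 400 -> not a leap year

No


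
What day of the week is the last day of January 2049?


January 2049 has 31 days
Anchor: Jan 1, 2049. With p = 2049 - 1 = 2048: (p + p//4 - p//100 + p//400) mod 7 = (2048 + 512 - 20 + 5) mod 7 = 2545 mod 7 = 4 -> Friday (Mon=0 ... Sun=6)
January 1 is the anchor itself -> Friday
Last day offset: 31 - 1 = 30 days
Weekday index = (4 + 30) mod 7 = 6

Sunday, January 31


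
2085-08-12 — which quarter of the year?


Month: August (month 8)
Q1: Jan-Mar, Q2: Apr-Jun, Q3: Jul-Sep, Q4: Oct-Dec

Q3


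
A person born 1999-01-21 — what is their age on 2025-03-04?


Birth: 1999-01-21
Reference: 2025-03-04
Year difference: 2025 - 1999 = 26

26 years old


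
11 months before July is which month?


July is month 7
7 - 11 = -4; wrap: -4 + 12 = 8

August


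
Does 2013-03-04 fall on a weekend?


Anchor: Jan 1, 2013. With p = 2013 - 1 = 2012: (p + p//4 - p//100 + p//400) mod 7 = (2012 + 503 - 20 + 5) mod 7 = 2500 mod 7 = 1 -> Tuesday (Mon=0 ... Sun=6)
Day of year: 63; offset = 62
Weekday index = (1 + 62) mod 7 = 0 -> Monday
Weekend days: Saturday, Sunday

No


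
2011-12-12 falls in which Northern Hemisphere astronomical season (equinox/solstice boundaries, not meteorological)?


Date: December 12
Astronomical Autumn (approx.; exact equinox/solstice day varies by year): September 22 to December 20
December 12 falls within the Autumn window

Autumn


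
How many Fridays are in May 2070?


May 2070 has 31 days
Anchor: Jan 1, 2070. With p = 2070 - 1 = 2069: (p + p//4 - p//100 + p//400) mod 7 = (2069 + 517 - 20 + 5) mod 7 = 2571 mod 7 = 2 -> Wednesday (Mon=0 ... Sun=6)
Days before May (Jan-Apr): 120; May 1 index = (2 + 120) mod 7 = 3 -> Thursday
First Friday is May 2
Fridays: 2, 9, 16, 23, 30

5 Fridays


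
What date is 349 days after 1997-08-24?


Start: 1997-08-24, add 349 days
August 1997 has 31 days: 31 - 24 = 7 days to August 31 -> 342 left
September 1997 has 30 days -> 312 left
October 1997 has 31 days -> 281 left
November 1997 has 30 days -> 251 left
December 1997 has 31 days -> 220 left
January 1998 has 31 days -> 189 left
February 1998 has 28 days -> 161 left
March 1998 has 31 days -> 130 left
April 1998 has 30 days -> 100 left
May 1998 has 31 days -> 69 left
June 1998 has 30 days -> 39 left
July 1998 has 31 days -> 8 left
August 1998: 8 <= 31 -> lands on August 8

Result: 1998-08-08


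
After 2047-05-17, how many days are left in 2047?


Day of year: 137 of 365
Remaining = 365 - 137

228 days


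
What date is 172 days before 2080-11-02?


Start: 2080-11-02, subtract 172 days
Back 2 days from November 2 reaches October 31, 2080 -> 170 left
October 2080 has 31 days -> back to September 30, 2080 -> 139 left
September 2080 has 30 days -> back to August 31, 2080 -> 109 left
August 2080 has 31 days -> back to July 31, 2080 -> 78 left
July 2080 has 31 days -> back to June 30, 2080 -> 47 left
June 2080 has 30 days -> back to May 31, 2080 -> 17 left
May 2080: 31 - 17 = 14 -> lands on May 14

Result: 2080-05-14


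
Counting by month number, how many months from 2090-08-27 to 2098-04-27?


From August 2090 to April 2098
8 years * 12 = 96 months, minus 4 months = 92

92 months


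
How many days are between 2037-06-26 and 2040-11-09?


From 2037-06-26 to 2040-11-09
2037-06-26: days before June = 31 + 28 + 31 + 30 + 31 = 151 (2037 is not a leap year); day of year = 151 + 26 = 177
2040-11-09: days before November = 31 + 29 + 31 + 30 + 31 + 30 + 31 + 31 + 30 + 31 = 305 (2040 is a leap year); day of year = 305 + 9 = 314
Rest of 2037: 365 - 177 = 188
Full years 2038 (365), 2039 (365): 730
Total = 188 + 730 + 314 = 1232

1232 days


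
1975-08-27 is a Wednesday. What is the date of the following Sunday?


Current: Wednesday
Target: Sunday
Days ahead: 4

Next Sunday: 1975-08-31


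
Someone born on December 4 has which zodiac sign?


Date: December 4
Conventional tropical zodiac dates: Sagittarius from November 22 onward; Capricorn starts December 22
December 4 falls within the Sagittarius range

Sagittarius
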